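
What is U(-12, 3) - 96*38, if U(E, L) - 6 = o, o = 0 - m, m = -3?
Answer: -3639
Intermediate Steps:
o = 3 (o = 0 - 1*(-3) = 0 + 3 = 3)
U(E, L) = 9 (U(E, L) = 6 + 3 = 9)
U(-12, 3) - 96*38 = 9 - 96*38 = 9 - 3648 = -3639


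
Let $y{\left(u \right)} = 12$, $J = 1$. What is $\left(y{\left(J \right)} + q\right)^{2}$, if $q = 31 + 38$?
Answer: $6561$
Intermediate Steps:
$q = 69$
$\left(y{\left(J \right)} + q\right)^{2} = \left(12 + 69\right)^{2} = 81^{2} = 6561$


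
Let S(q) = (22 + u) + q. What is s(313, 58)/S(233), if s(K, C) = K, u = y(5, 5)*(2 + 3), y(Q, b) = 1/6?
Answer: 1878/1535 ≈ 1.2235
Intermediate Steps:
y(Q, b) = ⅙
u = ⅚ (u = (2 + 3)/6 = (⅙)*5 = ⅚ ≈ 0.83333)
S(q) = 137/6 + q (S(q) = (22 + ⅚) + q = 137/6 + q)
s(313, 58)/S(233) = 313/(137/6 + 233) = 313/(1535/6) = 313*(6/1535) = 1878/1535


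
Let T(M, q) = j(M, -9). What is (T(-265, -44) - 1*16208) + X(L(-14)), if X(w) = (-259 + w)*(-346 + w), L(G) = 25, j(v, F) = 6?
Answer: 58912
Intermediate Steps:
T(M, q) = 6
X(w) = (-346 + w)*(-259 + w)
(T(-265, -44) - 1*16208) + X(L(-14)) = (6 - 1*16208) + (89614 + 25**2 - 605*25) = (6 - 16208) + (89614 + 625 - 15125) = -16202 + 75114 = 58912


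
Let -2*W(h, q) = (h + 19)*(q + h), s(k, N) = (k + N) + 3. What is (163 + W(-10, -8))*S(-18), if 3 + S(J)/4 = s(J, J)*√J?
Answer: -2928 - 96624*I*√2 ≈ -2928.0 - 1.3665e+5*I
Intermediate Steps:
s(k, N) = 3 + N + k (s(k, N) = (N + k) + 3 = 3 + N + k)
W(h, q) = -(19 + h)*(h + q)/2 (W(h, q) = -(h + 19)*(q + h)/2 = -(19 + h)*(h + q)/2)
S(J) = -12 + 4*√J*(3 + 2*J) (S(J) = -12 + 4*((3 + J + J)*√J) = -12 + 4*((3 + 2*J)*√J) = -12 + 4*(√J*(3 + 2*J)) = -12 + 4*√J*(3 + 2*J))
(163 + W(-10, -8))*S(-18) = (163 + (-19/2*(-10) - 19/2*(-8) - ½*(-10)² - ½*(-10)*(-8)))*(-12 + 4*√(-18)*(3 + 2*(-18))) = (163 + (95 + 76 - ½*100 - 40))*(-12 + 4*(3*I*√2)*(3 - 36)) = (163 + (95 + 76 - 50 - 40))*(-12 + 4*(3*I*√2)*(-33)) = (163 + 81)*(-12 - 396*I*√2) = 244*(-12 - 396*I*√2) = -2928 - 96624*I*√2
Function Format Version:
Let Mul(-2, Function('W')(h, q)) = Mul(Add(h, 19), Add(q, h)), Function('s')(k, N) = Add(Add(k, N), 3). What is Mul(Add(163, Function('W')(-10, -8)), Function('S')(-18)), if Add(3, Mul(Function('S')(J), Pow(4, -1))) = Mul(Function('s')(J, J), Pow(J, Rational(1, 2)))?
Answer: Add(-2928, Mul(-96624, I, Pow(2, Rational(1, 2)))) ≈ Add(-2928.0, Mul(-1.3665e+5, I))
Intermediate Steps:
Function('s')(k, N) = Add(3, N, k) (Function('s')(k, N) = Add(Add(N, k), 3) = Add(3, N, k))
Function('W')(h, q) = Mul(Rational(-1, 2), Add(19, h), Add(h, q)) (Function('W')(h, q) = Mul(Rational(-1, 2), Mul(Add(h, 19), Add(q, h))) = Mul(Rational(-1, 2), Mul(Add(19, h), Add(h, q))) = Mul(Rational(-1, 2), Add(19, h), Add(h, q)))
Function('S')(J) = Add(-12, Mul(4, Pow(J, Rational(1, 2)), Add(3, Mul(2, J)))) (Function('S')(J) = Add(-12, Mul(4, Mul(Add(3, J, J), Pow(J, Rational(1, 2))))) = Add(-12, Mul(4, Mul(Add(3, Mul(2, J)), Pow(J, Rational(1, 2))))) = Add(-12, Mul(4, Mul(Pow(J, Rational(1, 2)), Add(3, Mul(2, J))))) = Add(-12, Mul(4, Pow(J, Rational(1, 2)), Add(3, Mul(2, J)))))
Mul(Add(163, Function('W')(-10, -8)), Function('S')(-18)) = Mul(Add(163, Add(Mul(Rational(-19, 2), -10), Mul(Rational(-19, 2), -8), Mul(Rational(-1, 2), Pow(-10, 2)), Mul(Rational(-1, 2), -10, -8))), Add(-12, Mul(4, Pow(-18, Rational(1, 2)), Add(3, Mul(2, -18))))) = Mul(Add(163, Add(95, 76, Mul(Rational(-1, 2), 100), -40)), Add(-12, Mul(4, Mul(3, I, Pow(2, Rational(1, 2))), Add(3, -36)))) = Mul(Add(163, Add(95, 76, -50, -40)), Add(-12, Mul(4, Mul(3, I, Pow(2, Rational(1, 2))), -33))) = Mul(Add(163, 81), Add(-12, Mul(-396, I, Pow(2, Rational(1, 2))))) = Mul(244, Add(-12, Mul(-396, I, Pow(2, Rational(1, 2))))) = Add(-2928, Mul(-96624, I, Pow(2, Rational(1, 2))))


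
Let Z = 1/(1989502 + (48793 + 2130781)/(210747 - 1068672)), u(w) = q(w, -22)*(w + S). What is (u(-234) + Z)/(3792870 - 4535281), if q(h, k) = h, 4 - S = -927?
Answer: 278382406224360123/1267177774025863936 ≈ 0.21969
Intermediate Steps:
S = 931 (S = 4 - 1*(-927) = 4 + 927 = 931)
u(w) = w*(931 + w) (u(w) = w*(w + 931) = w*(931 + w))
Z = 857925/1706841323776 (Z = 1/(1989502 + 2179574/(-857925)) = 1/(1989502 + 2179574*(-1/857925)) = 1/(1989502 - 2179574/857925) = 1/(1706841323776/857925) = 857925/1706841323776 ≈ 5.0264e-7)
(u(-234) + Z)/(3792870 - 4535281) = (-234*(931 - 234) + 857925/1706841323776)/(3792870 - 4535281) = (-234*697 + 857925/1706841323776)/(-742411) = (-163098 + 857925/1706841323776)*(-1/742411) = -278382406224360123/1706841323776*(-1/742411) = 278382406224360123/1267177774025863936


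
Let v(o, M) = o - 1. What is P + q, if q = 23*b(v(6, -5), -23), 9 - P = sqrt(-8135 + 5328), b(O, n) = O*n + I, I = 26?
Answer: -2038 - I*sqrt(2807) ≈ -2038.0 - 52.981*I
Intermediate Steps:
v(o, M) = -1 + o
b(O, n) = 26 + O*n (b(O, n) = O*n + 26 = 26 + O*n)
P = 9 - I*sqrt(2807) (P = 9 - sqrt(-8135 + 5328) = 9 - sqrt(-2807) = 9 - I*sqrt(2807) ≈ 9.0 - 52.981*I)
q = -2047 (q = 23*(26 + (-1 + 6)*(-23)) = 23*(26 + 5*(-23)) = 23*(26 - 115) = 23*(-89) = -2047)
P + q = (9 - I*sqrt(2807)) - 2047 = -2038 - I*sqrt(2807)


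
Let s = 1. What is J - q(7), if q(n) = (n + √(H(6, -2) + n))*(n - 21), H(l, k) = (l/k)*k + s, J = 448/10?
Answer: 714/5 + 14*√14 ≈ 195.18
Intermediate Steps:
J = 224/5 (J = 448*(⅒) = 224/5 ≈ 44.800)
H(l, k) = 1 + l (H(l, k) = (l/k)*k + 1 = l + 1 = 1 + l)
q(n) = (-21 + n)*(n + √(7 + n)) (q(n) = (n + √((1 + 6) + n))*(n - 21) = (n + √(7 + n))*(-21 + n) = (-21 + n)*(n + √(7 + n)))
J - q(7) = 224/5 - (7² - 21*7 - 21*√(7 + 7) + 7*√(7 + 7)) = 224/5 - (49 - 147 - 21*√14 + 7*√14) = 224/5 - (-98 - 14*√14) = 224/5 + (98 + 14*√14) = 714/5 + 14*√14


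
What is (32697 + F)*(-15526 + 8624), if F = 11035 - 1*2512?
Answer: -284500440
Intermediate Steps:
F = 8523 (F = 11035 - 2512 = 8523)
(32697 + F)*(-15526 + 8624) = (32697 + 8523)*(-15526 + 8624) = 41220*(-6902) = -284500440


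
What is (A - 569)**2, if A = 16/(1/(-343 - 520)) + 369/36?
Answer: 3302456089/16 ≈ 2.0640e+8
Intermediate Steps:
A = -55191/4 (A = 16/(1/(-863)) + 369*(1/36) = 16/(-1/863) + 41/4 = 16*(-863) + 41/4 = -13808 + 41/4 = -55191/4 ≈ -13798.)
(A - 569)**2 = (-55191/4 - 569)**2 = (-57467/4)**2 = 3302456089/16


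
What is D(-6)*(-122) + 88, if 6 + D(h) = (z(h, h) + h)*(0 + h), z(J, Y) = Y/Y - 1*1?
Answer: -3572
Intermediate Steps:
z(J, Y) = 0 (z(J, Y) = 1 - 1 = 0)
D(h) = -6 + h² (D(h) = -6 + (0 + h)*(0 + h) = -6 + h*h = -6 + h²)
D(-6)*(-122) + 88 = (-6 + (-6)²)*(-122) + 88 = (-6 + 36)*(-122) + 88 = 30*(-122) + 88 = -3660 + 88 = -3572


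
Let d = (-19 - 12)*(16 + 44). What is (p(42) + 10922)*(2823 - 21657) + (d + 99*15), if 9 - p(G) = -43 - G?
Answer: -207475719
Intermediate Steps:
p(G) = 52 + G (p(G) = 9 - (-43 - G) = 9 + (43 + G) = 52 + G)
d = -1860 (d = -31*60 = -1860)
(p(42) + 10922)*(2823 - 21657) + (d + 99*15) = ((52 + 42) + 10922)*(2823 - 21657) + (-1860 + 99*15) = (94 + 10922)*(-18834) + (-1860 + 1485) = 11016*(-18834) - 375 = -207475344 - 375 = -207475719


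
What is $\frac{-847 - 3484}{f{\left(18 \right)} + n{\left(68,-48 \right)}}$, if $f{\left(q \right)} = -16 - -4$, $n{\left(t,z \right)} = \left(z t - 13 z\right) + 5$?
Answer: $\frac{4331}{2647} \approx 1.6362$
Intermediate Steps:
$n{\left(t,z \right)} = 5 - 13 z + t z$ ($n{\left(t,z \right)} = \left(t z - 13 z\right) + 5 = \left(- 13 z + t z\right) + 5 = 5 - 13 z + t z$)
$f{\left(q \right)} = -12$ ($f{\left(q \right)} = -16 + 4 = -12$)
$\frac{-847 - 3484}{f{\left(18 \right)} + n{\left(68,-48 \right)}} = \frac{-847 - 3484}{-12 + \left(5 - -624 + 68 \left(-48\right)\right)} = - \frac{4331}{-12 + \left(5 + 624 - 3264\right)} = - \frac{4331}{-12 - 2635} = - \frac{4331}{-2647} = \left(-4331\right) \left(- \frac{1}{2647}\right) = \frac{4331}{2647}$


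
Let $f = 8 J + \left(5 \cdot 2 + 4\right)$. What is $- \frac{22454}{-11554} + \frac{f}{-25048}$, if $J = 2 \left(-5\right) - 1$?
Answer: $\frac{1291933}{663772} \approx 1.9464$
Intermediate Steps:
$J = -11$ ($J = -10 - 1 = -11$)
$f = -74$ ($f = 8 \left(-11\right) + \left(5 \cdot 2 + 4\right) = -88 + \left(10 + 4\right) = -88 + 14 = -74$)
$- \frac{22454}{-11554} + \frac{f}{-25048} = - \frac{22454}{-11554} - \frac{74}{-25048} = \left(-22454\right) \left(- \frac{1}{11554}\right) - - \frac{37}{12524} = \frac{103}{53} + \frac{37}{12524} = \frac{1291933}{663772}$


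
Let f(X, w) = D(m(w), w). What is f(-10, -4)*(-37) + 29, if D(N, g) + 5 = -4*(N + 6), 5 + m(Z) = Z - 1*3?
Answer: -674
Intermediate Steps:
m(Z) = -8 + Z (m(Z) = -5 + (Z - 1*3) = -5 + (Z - 3) = -5 + (-3 + Z) = -8 + Z)
D(N, g) = -29 - 4*N (D(N, g) = -5 - 4*(N + 6) = -5 - 4*(6 + N) = -5 + (-24 - 4*N) = -29 - 4*N)
f(X, w) = 3 - 4*w (f(X, w) = -29 - 4*(-8 + w) = -29 + (32 - 4*w) = 3 - 4*w)
f(-10, -4)*(-37) + 29 = (3 - 4*(-4))*(-37) + 29 = (3 + 16)*(-37) + 29 = 19*(-37) + 29 = -703 + 29 = -674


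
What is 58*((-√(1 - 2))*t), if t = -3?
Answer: 174*I ≈ 174.0*I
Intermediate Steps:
58*((-√(1 - 2))*t) = 58*(-√(1 - 2)*(-3)) = 58*(-√(-1)*(-3)) = 58*(-I*(-3)) = 58*(3*I) = 174*I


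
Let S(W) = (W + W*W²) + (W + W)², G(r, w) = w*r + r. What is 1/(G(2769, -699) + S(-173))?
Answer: -1/6990936 ≈ -1.4304e-7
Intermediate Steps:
G(r, w) = r + r*w (G(r, w) = r*w + r = r + r*w)
S(W) = W + W³ + 4*W² (S(W) = (W + W³) + (2*W)² = (W + W³) + 4*W² = W + W³ + 4*W²)
1/(G(2769, -699) + S(-173)) = 1/(2769*(1 - 699) - 173*(1 + (-173)² + 4*(-173))) = 1/(2769*(-698) - 173*(1 + 29929 - 692)) = 1/(-1932762 - 173*29238) = 1/(-1932762 - 5058174) = 1/(-6990936) = -1/6990936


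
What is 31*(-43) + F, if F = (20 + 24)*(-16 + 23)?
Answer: -1025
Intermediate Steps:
F = 308 (F = 44*7 = 308)
31*(-43) + F = 31*(-43) + 308 = -1333 + 308 = -1025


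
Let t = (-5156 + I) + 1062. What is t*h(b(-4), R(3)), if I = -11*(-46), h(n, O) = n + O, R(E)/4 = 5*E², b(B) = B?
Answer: -631488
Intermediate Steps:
R(E) = 20*E² (R(E) = 4*(5*E²) = 20*E²)
h(n, O) = O + n
I = 506
t = -3588 (t = (-5156 + 506) + 1062 = -4650 + 1062 = -3588)
t*h(b(-4), R(3)) = -3588*(20*3² - 4) = -3588*(20*9 - 4) = -3588*(180 - 4) = -3588*176 = -631488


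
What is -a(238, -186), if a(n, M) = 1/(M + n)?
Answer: -1/52 ≈ -0.019231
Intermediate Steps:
-a(238, -186) = -1/(-186 + 238) = -1/52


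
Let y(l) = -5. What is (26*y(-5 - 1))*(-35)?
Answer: 4550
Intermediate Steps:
(26*y(-5 - 1))*(-35) = (26*(-5))*(-35) = -130*(-35) = 4550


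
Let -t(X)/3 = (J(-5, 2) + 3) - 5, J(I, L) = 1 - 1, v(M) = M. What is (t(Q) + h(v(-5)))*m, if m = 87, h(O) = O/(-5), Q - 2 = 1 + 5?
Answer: 609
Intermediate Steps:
J(I, L) = 0
Q = 8 (Q = 2 + (1 + 5) = 2 + 6 = 8)
h(O) = -O/5 (h(O) = O*(-⅕) = -O/5)
t(X) = 6 (t(X) = -3*((0 + 3) - 5) = -3*(3 - 5) = -3*(-2) = 6)
(t(Q) + h(v(-5)))*m = (6 - ⅕*(-5))*87 = (6 + 1)*87 = 7*87 = 609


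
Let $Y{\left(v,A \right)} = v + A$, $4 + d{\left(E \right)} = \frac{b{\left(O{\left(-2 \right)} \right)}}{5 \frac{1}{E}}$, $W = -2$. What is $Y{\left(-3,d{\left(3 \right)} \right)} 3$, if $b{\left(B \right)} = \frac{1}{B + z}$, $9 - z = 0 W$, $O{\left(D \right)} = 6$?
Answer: $- \frac{522}{25} \approx -20.88$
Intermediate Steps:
$z = 9$ ($z = 9 - 0 \left(-2\right) = 9 - 0 = 9 + 0 = 9$)
$b{\left(B \right)} = \frac{1}{9 + B}$ ($b{\left(B \right)} = \frac{1}{B + 9} = \frac{1}{9 + B}$)
$d{\left(E \right)} = -4 + \frac{E}{75}$ ($d{\left(E \right)} = -4 + \frac{1}{\left(9 + 6\right) \frac{5}{E}} = -4 + \frac{\frac{1}{5} E}{15} = -4 + \frac{E}{75}$)
$Y{\left(v,A \right)} = A + v$
$Y{\left(-3,d{\left(3 \right)} \right)} 3 = \left(\left(-4 + \frac{1}{75} \cdot 3\right) - 3\right) 3 = \left(\left(-4 + \frac{1}{25}\right) - 3\right) 3 = \left(- \frac{99}{25} - 3\right) 3 = \left(- \frac{174}{25}\right) 3 = - \frac{522}{25}$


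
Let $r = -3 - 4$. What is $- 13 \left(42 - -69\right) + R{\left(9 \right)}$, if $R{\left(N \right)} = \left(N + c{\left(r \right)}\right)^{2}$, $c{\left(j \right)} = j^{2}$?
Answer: $1921$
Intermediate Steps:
$r = -7$ ($r = -3 - 4 = -7$)
$R{\left(N \right)} = \left(49 + N\right)^{2}$ ($R{\left(N \right)} = \left(N + \left(-7\right)^{2}\right)^{2} = \left(N + 49\right)^{2} = \left(49 + N\right)^{2}$)
$- 13 \left(42 - -69\right) + R{\left(9 \right)} = - 13 \left(42 - -69\right) + \left(49 + 9\right)^{2} = - 13 \left(42 + 69\right) + 58^{2} = \left(-13\right) 111 + 3364 = -1443 + 3364 = 1921$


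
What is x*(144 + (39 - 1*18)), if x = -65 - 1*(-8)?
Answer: -9405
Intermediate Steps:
x = -57 (x = -65 + 8 = -57)
x*(144 + (39 - 1*18)) = -57*(144 + (39 - 1*18)) = -57*(144 + (39 - 18)) = -57*(144 + 21) = -57*165 = -9405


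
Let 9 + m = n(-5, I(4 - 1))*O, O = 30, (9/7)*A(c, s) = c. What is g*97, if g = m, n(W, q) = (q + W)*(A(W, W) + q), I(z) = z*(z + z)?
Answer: 1598851/3 ≈ 5.3295e+5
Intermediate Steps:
A(c, s) = 7*c/9
I(z) = 2*z² (I(z) = z*(2*z) = 2*z²)
n(W, q) = (W + q)*(q + 7*W/9) (n(W, q) = (q + W)*(7*W/9 + q) = (W + q)*(q + 7*W/9))
m = 16483/3 (m = -9 + ((2*(4 - 1)²)² + (7/9)*(-5)² + (16/9)*(-5)*(2*(4 - 1)²))*30 = -9 + ((2*3²)² + (7/9)*25 + (16/9)*(-5)*(2*3²))*30 = -9 + ((2*9)² + 175/9 + (16/9)*(-5)*(2*9))*30 = -9 + (18² + 175/9 + (16/9)*(-5)*18)*30 = -9 + (324 + 175/9 - 160)*30 = -9 + (1651/9)*30 = -9 + 16510/3 = 16483/3 ≈ 5494.3)
g = 16483/3 ≈ 5494.3
g*97 = (16483/3)*97 = 1598851/3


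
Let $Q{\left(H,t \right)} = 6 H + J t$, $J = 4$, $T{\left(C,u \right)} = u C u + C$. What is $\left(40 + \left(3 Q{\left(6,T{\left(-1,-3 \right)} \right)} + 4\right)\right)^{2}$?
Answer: $1024$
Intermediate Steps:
$T{\left(C,u \right)} = C + C u^{2}$ ($T{\left(C,u \right)} = C u u + C = C u^{2} + C = C + C u^{2}$)
$Q{\left(H,t \right)} = 4 t + 6 H$ ($Q{\left(H,t \right)} = 6 H + 4 t = 4 t + 6 H$)
$\left(40 + \left(3 Q{\left(6,T{\left(-1,-3 \right)} \right)} + 4\right)\right)^{2} = \left(40 + \left(3 \left(4 \left(- (1 + \left(-3\right)^{2})\right) + 6 \cdot 6\right) + 4\right)\right)^{2} = \left(40 + \left(3 \left(4 \left(- (1 + 9)\right) + 36\right) + 4\right)\right)^{2} = \left(40 + \left(3 \left(4 \left(\left(-1\right) 10\right) + 36\right) + 4\right)\right)^{2} = \left(40 + \left(3 \left(4 \left(-10\right) + 36\right) + 4\right)\right)^{2} = \left(40 + \left(3 \left(-40 + 36\right) + 4\right)\right)^{2} = \left(40 + \left(3 \left(-4\right) + 4\right)\right)^{2} = \left(40 + \left(-12 + 4\right)\right)^{2} = \left(40 - 8\right)^{2} = 32^{2} = 1024$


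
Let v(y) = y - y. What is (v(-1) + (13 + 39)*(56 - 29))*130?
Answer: 182520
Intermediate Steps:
v(y) = 0
(v(-1) + (13 + 39)*(56 - 29))*130 = (0 + (13 + 39)*(56 - 29))*130 = (0 + 52*27)*130 = (0 + 1404)*130 = 1404*130 = 182520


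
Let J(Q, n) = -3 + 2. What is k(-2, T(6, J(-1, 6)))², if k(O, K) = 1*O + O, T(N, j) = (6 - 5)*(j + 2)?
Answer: 16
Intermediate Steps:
J(Q, n) = -1
T(N, j) = 2 + j (T(N, j) = 1*(2 + j) = 2 + j)
k(O, K) = 2*O (k(O, K) = O + O = 2*O)
k(-2, T(6, J(-1, 6)))² = (2*(-2))² = (-4)² = 16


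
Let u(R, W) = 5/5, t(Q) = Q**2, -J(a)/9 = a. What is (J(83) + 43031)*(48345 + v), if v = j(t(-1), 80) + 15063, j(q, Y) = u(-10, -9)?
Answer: 2681186156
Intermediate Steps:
J(a) = -9*a
u(R, W) = 1 (u(R, W) = 5*(1/5) = 1)
j(q, Y) = 1
v = 15064 (v = 1 + 15063 = 15064)
(J(83) + 43031)*(48345 + v) = (-9*83 + 43031)*(48345 + 15064) = (-747 + 43031)*63409 = 42284*63409 = 2681186156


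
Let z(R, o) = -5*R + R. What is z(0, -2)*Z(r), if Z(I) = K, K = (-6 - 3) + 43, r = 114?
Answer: 0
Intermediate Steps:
K = 34 (K = -9 + 43 = 34)
Z(I) = 34
z(R, o) = -4*R
z(0, -2)*Z(r) = -4*0*34 = 0*34 = 0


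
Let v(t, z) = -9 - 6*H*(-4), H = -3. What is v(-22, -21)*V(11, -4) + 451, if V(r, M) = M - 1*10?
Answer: 1585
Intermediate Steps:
v(t, z) = -81 (v(t, z) = -9 - 6*(-3)*(-4) = -9 - (-18)*(-4) = -9 - 1*72 = -9 - 72 = -81)
V(r, M) = -10 + M (V(r, M) = M - 10 = -10 + M)
v(-22, -21)*V(11, -4) + 451 = -81*(-10 - 4) + 451 = -81*(-14) + 451 = 1134 + 451 = 1585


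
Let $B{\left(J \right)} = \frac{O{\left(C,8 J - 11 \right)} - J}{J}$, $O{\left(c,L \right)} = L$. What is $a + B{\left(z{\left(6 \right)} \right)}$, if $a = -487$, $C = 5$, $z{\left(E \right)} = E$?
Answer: $- \frac{2891}{6} \approx -481.83$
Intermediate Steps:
$B{\left(J \right)} = \frac{-11 + 7 J}{J}$ ($B{\left(J \right)} = \frac{\left(8 J - 11\right) - J}{J} = \frac{\left(-11 + 8 J\right) - J}{J} = \frac{-11 + 7 J}{J}$)
$a + B{\left(z{\left(6 \right)} \right)} = -487 + \left(7 - \frac{11}{6}\right) = -487 + \frac{31}{6} = - \frac{2891}{6}$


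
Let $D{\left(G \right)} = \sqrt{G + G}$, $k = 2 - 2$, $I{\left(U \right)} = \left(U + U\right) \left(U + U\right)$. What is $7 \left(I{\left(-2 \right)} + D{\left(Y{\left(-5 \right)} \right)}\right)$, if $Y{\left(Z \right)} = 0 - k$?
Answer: $112$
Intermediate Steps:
$I{\left(U \right)} = 4 U^{2}$ ($I{\left(U \right)} = 2 U 2 U = 4 U^{2}$)
$k = 0$ ($k = 2 - 2 = 0$)
$Y{\left(Z \right)} = 0$ ($Y{\left(Z \right)} = 0 - 0 = 0 + 0 = 0$)
$D{\left(G \right)} = \sqrt{2} \sqrt{G}$ ($D{\left(G \right)} = \sqrt{2 G} = \sqrt{2} \sqrt{G}$)
$7 \left(I{\left(-2 \right)} + D{\left(Y{\left(-5 \right)} \right)}\right) = 7 \left(4 \left(-2\right)^{2} + \sqrt{2} \sqrt{0}\right) = 7 \left(4 \cdot 4 + \sqrt{2} \cdot 0\right) = 7 \left(16 + 0\right) = 7 \cdot 16 = 112$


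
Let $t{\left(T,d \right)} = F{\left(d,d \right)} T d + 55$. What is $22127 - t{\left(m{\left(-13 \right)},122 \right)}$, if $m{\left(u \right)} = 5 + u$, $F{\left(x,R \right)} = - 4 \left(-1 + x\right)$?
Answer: $-450312$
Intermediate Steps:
$F{\left(x,R \right)} = 4 - 4 x$
$t{\left(T,d \right)} = 55 + T d \left(4 - 4 d\right)$ ($t{\left(T,d \right)} = \left(4 - 4 d\right) T d + 55 = T \left(4 - 4 d\right) d + 55 = T d \left(4 - 4 d\right) + 55 = 55 + T d \left(4 - 4 d\right)$)
$22127 - t{\left(m{\left(-13 \right)},122 \right)} = 22127 - \left(55 - 4 \left(5 - 13\right) 122 \left(-1 + 122\right)\right) = 22127 - \left(55 - \left(-32\right) 122 \cdot 121\right) = 22127 - \left(55 + 472384\right) = 22127 - 472439 = -450312$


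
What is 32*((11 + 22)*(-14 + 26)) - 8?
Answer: 12664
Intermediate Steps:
32*((11 + 22)*(-14 + 26)) - 8 = 32*(33*12) - 8 = 32*396 - 8 = 12672 - 8 = 12664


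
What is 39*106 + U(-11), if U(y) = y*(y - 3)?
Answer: 4288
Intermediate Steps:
U(y) = y*(-3 + y)
39*106 + U(-11) = 39*106 - 11*(-3 - 11) = 4134 - 11*(-14) = 4134 + 154 = 4288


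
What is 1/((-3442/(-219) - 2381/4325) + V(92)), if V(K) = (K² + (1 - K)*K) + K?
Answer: 947175/188645411 ≈ 0.0050209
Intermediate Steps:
V(K) = K + K² + K*(1 - K) (V(K) = (K² + K*(1 - K)) + K = K + K² + K*(1 - K))
1/((-3442/(-219) - 2381/4325) + V(92)) = 1/((-3442/(-219) - 2381/4325) + 2*92) = 1/((-3442*(-1/219) - 2381*1/4325) + 184) = 1/((3442/219 - 2381/4325) + 184) = 1/(14365211/947175 + 184) = 1/(188645411/947175) = 947175/188645411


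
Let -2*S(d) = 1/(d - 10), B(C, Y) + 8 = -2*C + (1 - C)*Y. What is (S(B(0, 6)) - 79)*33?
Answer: -20845/8 ≈ -2605.6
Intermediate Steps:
B(C, Y) = -8 - 2*C + Y*(1 - C) (B(C, Y) = -8 + (-2*C + (1 - C)*Y) = -8 + (-2*C + Y*(1 - C)) = -8 - 2*C + Y*(1 - C))
S(d) = -1/(2*(-10 + d)) (S(d) = -1/(2*(d - 10)) = -1/(2*(-10 + d)))
(S(B(0, 6)) - 79)*33 = (-1/(-20 + 2*(-8 + 6 - 2*0 - 1*0*6)) - 79)*33 = (-1/(-20 + 2*(-8 + 6 + 0 + 0)) - 79)*33 = (-1/(-20 + 2*(-2)) - 79)*33 = (-1/(-20 - 4) - 79)*33 = (-1/(-24) - 79)*33 = (-1*(-1/24) - 79)*33 = (1/24 - 79)*33 = -1895/24*33 = -20845/8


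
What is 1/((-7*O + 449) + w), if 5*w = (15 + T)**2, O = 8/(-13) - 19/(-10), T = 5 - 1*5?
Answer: 130/63051 ≈ 0.0020618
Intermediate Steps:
T = 0 (T = 5 - 5 = 0)
O = 167/130 (O = 8*(-1/13) - 19*(-1/10) = -8/13 + 19/10 = 167/130 ≈ 1.2846)
w = 45 (w = (15 + 0)**2/5 = (1/5)*15**2 = (1/5)*225 = 45)
1/((-7*O + 449) + w) = 1/((-7*167/130 + 449) + 45) = 1/((-1169/130 + 449) + 45) = 1/(57201/130 + 45) = 1/(63051/130) = 130/63051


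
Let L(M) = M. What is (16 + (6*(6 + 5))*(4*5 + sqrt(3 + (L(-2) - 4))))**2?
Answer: 1771828 + 176352*I*sqrt(3) ≈ 1.7718e+6 + 3.0545e+5*I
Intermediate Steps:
(16 + (6*(6 + 5))*(4*5 + sqrt(3 + (L(-2) - 4))))**2 = (16 + (6*(6 + 5))*(4*5 + sqrt(3 + (-2 - 4))))**2 = (16 + (6*11)*(20 + sqrt(3 - 6)))**2 = (16 + 66*(20 + sqrt(-3)))**2 = (16 + 66*(20 + I*sqrt(3)))**2 = (16 + (1320 + 66*I*sqrt(3)))**2 = (1336 + 66*I*sqrt(3))**2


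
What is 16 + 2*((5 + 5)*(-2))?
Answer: -24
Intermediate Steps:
16 + 2*((5 + 5)*(-2)) = 16 + 2*(10*(-2)) = 16 + 2*(-20) = 16 - 40 = -24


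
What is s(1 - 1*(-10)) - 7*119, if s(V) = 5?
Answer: -828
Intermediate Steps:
s(1 - 1*(-10)) - 7*119 = 5 - 7*119 = 5 - 833 = -828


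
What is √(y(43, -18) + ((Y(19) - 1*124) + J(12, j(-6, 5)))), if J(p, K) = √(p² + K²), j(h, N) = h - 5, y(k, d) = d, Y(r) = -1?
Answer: √(-143 + √265) ≈ 11.257*I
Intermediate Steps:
j(h, N) = -5 + h
J(p, K) = √(K² + p²)
√(y(43, -18) + ((Y(19) - 1*124) + J(12, j(-6, 5)))) = √(-18 + ((-1 - 1*124) + √((-5 - 6)² + 12²))) = √(-18 + ((-1 - 124) + √((-11)² + 144))) = √(-18 + (-125 + √(121 + 144))) = √(-18 + (-125 + √265)) = √(-143 + √265)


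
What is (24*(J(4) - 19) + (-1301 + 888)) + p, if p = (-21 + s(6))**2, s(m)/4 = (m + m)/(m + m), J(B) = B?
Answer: -484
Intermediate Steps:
s(m) = 4 (s(m) = 4*((m + m)/(m + m)) = 4*((2*m)/((2*m))) = 4*((2*m)*(1/(2*m))) = 4*1 = 4)
p = 289 (p = (-21 + 4)**2 = (-17)**2 = 289)
(24*(J(4) - 19) + (-1301 + 888)) + p = (24*(4 - 19) + (-1301 + 888)) + 289 = (24*(-15) - 413) + 289 = (-360 - 413) + 289 = -773 + 289 = -484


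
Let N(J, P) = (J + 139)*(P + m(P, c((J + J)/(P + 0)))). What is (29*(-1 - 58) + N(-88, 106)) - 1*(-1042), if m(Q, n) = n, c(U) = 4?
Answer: 4941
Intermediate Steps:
N(J, P) = (4 + P)*(139 + J) (N(J, P) = (J + 139)*(P + 4) = (139 + J)*(4 + P) = (4 + P)*(139 + J))
(29*(-1 - 58) + N(-88, 106)) - 1*(-1042) = (29*(-1 - 58) + (556 + 4*(-88) + 139*106 - 88*106)) - 1*(-1042) = (29*(-59) + (556 - 352 + 14734 - 9328)) + 1042 = (-1711 + 5610) + 1042 = 3899 + 1042 = 4941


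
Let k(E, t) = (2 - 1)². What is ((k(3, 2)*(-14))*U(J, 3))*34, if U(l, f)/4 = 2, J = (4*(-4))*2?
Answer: -3808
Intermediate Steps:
k(E, t) = 1 (k(E, t) = 1² = 1)
J = -32 (J = -16*2 = -32)
U(l, f) = 8 (U(l, f) = 4*2 = 8)
((k(3, 2)*(-14))*U(J, 3))*34 = ((1*(-14))*8)*34 = -14*8*34 = -112*34 = -3808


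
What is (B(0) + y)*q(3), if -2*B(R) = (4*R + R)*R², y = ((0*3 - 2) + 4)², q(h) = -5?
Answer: -20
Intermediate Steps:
y = 4 (y = ((0 - 2) + 4)² = (-2 + 4)² = 2² = 4)
B(R) = -5*R³/2 (B(R) = -(4*R + R)*R²/2 = -5*R*R²/2 = -5*R³/2)
(B(0) + y)*q(3) = (-5/2*0³ + 4)*(-5) = (-5/2*0 + 4)*(-5) = (0 + 4)*(-5) = 4*(-5) = -20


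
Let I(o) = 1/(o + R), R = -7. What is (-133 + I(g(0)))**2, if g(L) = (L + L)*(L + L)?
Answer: 868624/49 ≈ 17727.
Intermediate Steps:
g(L) = 4*L**2 (g(L) = (2*L)*(2*L) = 4*L**2)
I(o) = 1/(-7 + o) (I(o) = 1/(o - 7) = 1/(-7 + o))
(-133 + I(g(0)))**2 = (-133 + 1/(-7 + 4*0**2))**2 = (-133 + 1/(-7 + 4*0))**2 = (-133 + 1/(-7 + 0))**2 = (-133 + 1/(-7))**2 = (-133 - 1/7)**2 = (-932/7)**2 = 868624/49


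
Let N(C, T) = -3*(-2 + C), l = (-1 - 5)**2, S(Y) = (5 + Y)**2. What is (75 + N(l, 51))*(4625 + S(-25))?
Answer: -135675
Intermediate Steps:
l = 36 (l = (-6)**2 = 36)
N(C, T) = 6 - 3*C
(75 + N(l, 51))*(4625 + S(-25)) = (75 + (6 - 3*36))*(4625 + (5 - 25)**2) = (75 + (6 - 108))*(4625 + (-20)**2) = (75 - 102)*(4625 + 400) = -27*5025 = -135675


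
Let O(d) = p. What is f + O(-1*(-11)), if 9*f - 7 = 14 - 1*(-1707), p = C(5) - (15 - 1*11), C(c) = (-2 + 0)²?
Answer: 192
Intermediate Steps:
C(c) = 4 (C(c) = (-2)² = 4)
p = 0 (p = 4 - (15 - 1*11) = 4 - (15 - 11) = 4 - 1*4 = 4 - 4 = 0)
f = 192 (f = 7/9 + (14 - 1*(-1707))/9 = 7/9 + (14 + 1707)/9 = 7/9 + (⅑)*1721 = 7/9 + 1721/9 = 192)
O(d) = 0
f + O(-1*(-11)) = 192 + 0 = 192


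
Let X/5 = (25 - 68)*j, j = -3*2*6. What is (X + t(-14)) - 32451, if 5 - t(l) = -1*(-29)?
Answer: -24735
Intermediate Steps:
j = -36 (j = -6*6 = -36)
X = 7740 (X = 5*((25 - 68)*(-36)) = 5*(-43*(-36)) = 5*1548 = 7740)
t(l) = -24 (t(l) = 5 - (-1)*(-29) = 5 - 1*29 = 5 - 29 = -24)
(X + t(-14)) - 32451 = (7740 - 24) - 32451 = 7716 - 32451 = -24735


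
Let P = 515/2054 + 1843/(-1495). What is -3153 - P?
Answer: -744538161/236210 ≈ -3152.0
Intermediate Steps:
P = -231969/236210 (P = 515*(1/2054) + 1843*(-1/1495) = 515/2054 - 1843/1495 = -231969/236210 ≈ -0.98205)
-3153 - P = -3153 - 1*(-231969/236210) = -3153 + 231969/236210 = -744538161/236210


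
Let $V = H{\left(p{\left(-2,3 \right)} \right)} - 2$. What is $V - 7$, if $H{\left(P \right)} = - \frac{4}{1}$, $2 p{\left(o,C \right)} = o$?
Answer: $-13$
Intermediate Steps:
$p{\left(o,C \right)} = \frac{o}{2}$
$H{\left(P \right)} = -4$ ($H{\left(P \right)} = \left(-4\right) 1 = -4$)
$V = -6$ ($V = -4 - 2 = -6$)
$V - 7 = -6 - 7 = -13$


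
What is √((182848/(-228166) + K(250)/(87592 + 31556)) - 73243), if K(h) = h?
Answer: I*√3383188939111652494654494/6796380642 ≈ 270.64*I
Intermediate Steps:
√((182848/(-228166) + K(250)/(87592 + 31556)) - 73243) = √((182848/(-228166) + 250/(87592 + 31556)) - 73243) = √((182848*(-1/228166) + 250/119148) - 73243) = √((-91424/114083 + 250*(1/119148)) - 73243) = √((-91424/114083 + 125/59574) - 73243) = √(-5432233001/6796380642 - 73243) = √(-497792739595007/6796380642) = I*√3383188939111652494654494/6796380642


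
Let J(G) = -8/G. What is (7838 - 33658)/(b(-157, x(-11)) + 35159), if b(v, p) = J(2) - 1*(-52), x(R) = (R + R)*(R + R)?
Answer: -25820/35207 ≈ -0.73338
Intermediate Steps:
x(R) = 4*R² (x(R) = (2*R)*(2*R) = 4*R²)
b(v, p) = 48 (b(v, p) = -8/2 - 1*(-52) = -8*½ + 52 = -4 + 52 = 48)
(7838 - 33658)/(b(-157, x(-11)) + 35159) = (7838 - 33658)/(48 + 35159) = -25820/35207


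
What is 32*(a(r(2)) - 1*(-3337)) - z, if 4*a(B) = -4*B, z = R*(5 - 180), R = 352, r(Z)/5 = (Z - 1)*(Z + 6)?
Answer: 167104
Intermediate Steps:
r(Z) = 5*(-1 + Z)*(6 + Z) (r(Z) = 5*((Z - 1)*(Z + 6)) = 5*((-1 + Z)*(6 + Z)) = 5*(-1 + Z)*(6 + Z))
z = -61600 (z = 352*(5 - 180) = 352*(-175) = -61600)
a(B) = -B (a(B) = (-4*B)/4 = -B)
32*(a(r(2)) - 1*(-3337)) - z = 32*(-(-30 + 5*2² + 25*2) - 1*(-3337)) - 1*(-61600) = 32*(-(-30 + 5*4 + 50) + 3337) + 61600 = 32*(-(-30 + 20 + 50) + 3337) + 61600 = 32*(-1*40 + 3337) + 61600 = 32*(-40 + 3337) + 61600 = 32*3297 + 61600 = 105504 + 61600 = 167104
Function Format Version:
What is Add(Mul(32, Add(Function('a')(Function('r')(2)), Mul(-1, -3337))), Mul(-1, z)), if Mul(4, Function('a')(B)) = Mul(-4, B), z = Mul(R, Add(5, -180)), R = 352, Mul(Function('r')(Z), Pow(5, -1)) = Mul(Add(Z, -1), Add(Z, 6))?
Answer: 167104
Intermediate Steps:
Function('r')(Z) = Mul(5, Add(-1, Z), Add(6, Z)) (Function('r')(Z) = Mul(5, Mul(Add(Z, -1), Add(Z, 6))) = Mul(5, Mul(Add(-1, Z), Add(6, Z))) = Mul(5, Add(-1, Z), Add(6, Z)))
z = -61600 (z = Mul(352, Add(5, -180)) = Mul(352, -175) = -61600)
Function('a')(B) = Mul(-1, B) (Function('a')(B) = Mul(Rational(1, 4), Mul(-4, B)) = Mul(-1, B))
Add(Mul(32, Add(Function('a')(Function('r')(2)), Mul(-1, -3337))), Mul(-1, z)) = Add(Mul(32, Add(Mul(-1, Add(-30, Mul(5, Pow(2, 2)), Mul(25, 2))), Mul(-1, -3337))), Mul(-1, -61600)) = Add(Mul(32, Add(Mul(-1, Add(-30, Mul(5, 4), 50)), 3337)), 61600) = Add(Mul(32, Add(Mul(-1, Add(-30, 20, 50)), 3337)), 61600) = Add(Mul(32, Add(Mul(-1, 40), 3337)), 61600) = Add(Mul(32, Add(-40, 3337)), 61600) = Add(Mul(32, 3297), 61600) = Add(105504, 61600) = 167104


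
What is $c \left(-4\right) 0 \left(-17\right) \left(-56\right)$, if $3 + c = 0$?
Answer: $0$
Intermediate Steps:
$c = -3$ ($c = -3 + 0 = -3$)
$c \left(-4\right) 0 \left(-17\right) \left(-56\right) = \left(-3\right) \left(-4\right) 0 \left(-17\right) \left(-56\right) = 12 \cdot 0 \left(-17\right) \left(-56\right) = 0 \left(-17\right) \left(-56\right) = 0 \left(-56\right) = 0$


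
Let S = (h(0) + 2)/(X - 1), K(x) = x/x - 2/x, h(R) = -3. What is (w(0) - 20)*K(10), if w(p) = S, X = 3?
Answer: -82/5 ≈ -16.400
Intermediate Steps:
K(x) = 1 - 2/x
S = -½ (S = (-3 + 2)/(3 - 1) = -1/2 = -1*½ = -½ ≈ -0.50000)
w(p) = -½
(w(0) - 20)*K(10) = (-½ - 20)*((-2 + 10)/10) = -41*8/20 = -41/2*⅘ = -82/5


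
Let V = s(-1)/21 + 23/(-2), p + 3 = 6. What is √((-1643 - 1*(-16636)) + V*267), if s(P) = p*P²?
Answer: √2344286/14 ≈ 109.36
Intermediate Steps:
p = 3 (p = -3 + 6 = 3)
s(P) = 3*P²
V = -159/14 (V = (3*(-1)²)/21 + 23/(-2) = (3*1)*(1/21) + 23*(-½) = 3*(1/21) - 23/2 = ⅐ - 23/2 = -159/14 ≈ -11.357)
√((-1643 - 1*(-16636)) + V*267) = √((-1643 - 1*(-16636)) - 159/14*267) = √((-1643 + 16636) - 42453/14) = √(14993 - 42453/14) = √(167449/14) = √2344286/14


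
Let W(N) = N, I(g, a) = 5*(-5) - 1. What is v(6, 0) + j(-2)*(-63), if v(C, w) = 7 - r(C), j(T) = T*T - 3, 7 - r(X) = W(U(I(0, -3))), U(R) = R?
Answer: -89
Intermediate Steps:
I(g, a) = -26 (I(g, a) = -25 - 1 = -26)
r(X) = 33 (r(X) = 7 - 1*(-26) = 7 + 26 = 33)
j(T) = -3 + T**2 (j(T) = T**2 - 3 = -3 + T**2)
v(C, w) = -26 (v(C, w) = 7 - 1*33 = 7 - 33 = -26)
v(6, 0) + j(-2)*(-63) = -26 + (-3 + (-2)**2)*(-63) = -26 + (-3 + 4)*(-63) = -26 + 1*(-63) = -26 - 63 = -89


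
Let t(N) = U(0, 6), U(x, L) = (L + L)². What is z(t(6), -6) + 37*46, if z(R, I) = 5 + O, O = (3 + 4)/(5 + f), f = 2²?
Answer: 15370/9 ≈ 1707.8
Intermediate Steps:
U(x, L) = 4*L² (U(x, L) = (2*L)² = 4*L²)
t(N) = 144 (t(N) = 4*6² = 4*36 = 144)
f = 4
O = 7/9 (O = (3 + 4)/(5 + 4) = 7/9 ≈ 0.77778)
z(R, I) = 52/9 (z(R, I) = 5 + 7/9 = 52/9)
z(t(6), -6) + 37*46 = 52/9 + 37*46 = 52/9 + 1702 = 15370/9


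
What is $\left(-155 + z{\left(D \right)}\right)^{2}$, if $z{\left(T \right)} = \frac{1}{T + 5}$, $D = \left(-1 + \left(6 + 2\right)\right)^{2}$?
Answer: $\frac{70040161}{2916} \approx 24019.0$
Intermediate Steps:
$D = 49$ ($D = \left(-1 + 8\right)^{2} = 7^{2} = 49$)
$z{\left(T \right)} = \frac{1}{5 + T}$
$\left(-155 + z{\left(D \right)}\right)^{2} = \left(-155 + \frac{1}{5 + 49}\right)^{2} = \left(-155 + \frac{1}{54}\right)^{2} = \left(- \frac{8369}{54}\right)^{2} = \frac{70040161}{2916}$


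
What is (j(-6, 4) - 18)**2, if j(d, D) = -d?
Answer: 144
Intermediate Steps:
(j(-6, 4) - 18)**2 = (-1*(-6) - 18)**2 = (6 - 18)**2 = (-12)**2 = 144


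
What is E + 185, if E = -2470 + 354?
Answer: -1931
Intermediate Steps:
E = -2116
E + 185 = -2116 + 185 = -1931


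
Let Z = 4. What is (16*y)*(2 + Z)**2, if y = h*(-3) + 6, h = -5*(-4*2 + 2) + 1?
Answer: -50112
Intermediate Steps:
h = 31 (h = -5*(-8 + 2) + 1 = -5*(-6) + 1 = 30 + 1 = 31)
y = -87 (y = 31*(-3) + 6 = -93 + 6 = -87)
(16*y)*(2 + Z)**2 = (16*(-87))*(2 + 4)**2 = -1392*6**2 = -1392*36 = -50112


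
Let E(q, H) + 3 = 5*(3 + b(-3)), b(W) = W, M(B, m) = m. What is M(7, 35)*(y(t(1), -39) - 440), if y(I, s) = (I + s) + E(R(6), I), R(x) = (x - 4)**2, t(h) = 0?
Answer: -16870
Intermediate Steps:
R(x) = (-4 + x)**2
E(q, H) = -3 (E(q, H) = -3 + 5*(3 - 3) = -3 + 5*0 = -3 + 0 = -3)
y(I, s) = -3 + I + s (y(I, s) = (I + s) - 3 = -3 + I + s)
M(7, 35)*(y(t(1), -39) - 440) = 35*((-3 + 0 - 39) - 440) = 35*(-42 - 440) = 35*(-482) = -16870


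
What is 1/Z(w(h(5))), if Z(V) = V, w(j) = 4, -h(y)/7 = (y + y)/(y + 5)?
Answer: ¼ ≈ 0.25000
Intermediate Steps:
h(y) = -14*y/(5 + y) (h(y) = -7*(y + y)/(y + 5) = -7*2*y/(5 + y) = -14*y/(5 + y))
1/Z(w(h(5))) = 1/4 = ¼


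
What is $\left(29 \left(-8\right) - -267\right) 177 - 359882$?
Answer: $-353687$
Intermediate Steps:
$\left(29 \left(-8\right) - -267\right) 177 - 359882 = \left(-232 + 267\right) 177 - 359882 = 35 \cdot 177 - 359882 = 6195 - 359882 = -353687$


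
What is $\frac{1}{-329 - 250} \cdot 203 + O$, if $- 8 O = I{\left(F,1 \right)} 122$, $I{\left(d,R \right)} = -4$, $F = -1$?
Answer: $\frac{35116}{579} \approx 60.649$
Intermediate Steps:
$O = 61$ ($O = - \frac{\left(-4\right) 122}{8} = \left(- \frac{1}{8}\right) \left(-488\right) = 61$)
$\frac{1}{-329 - 250} \cdot 203 + O = \frac{1}{-329 - 250} \cdot 203 + 61 = \frac{1}{-579} \cdot 203 + 61 = \left(- \frac{1}{579}\right) 203 + 61 = - \frac{203}{579} + 61 = \frac{35116}{579}$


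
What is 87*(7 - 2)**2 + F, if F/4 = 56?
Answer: 2399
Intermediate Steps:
F = 224 (F = 4*56 = 224)
87*(7 - 2)**2 + F = 87*(7 - 2)**2 + 224 = 87*5**2 + 224 = 87*25 + 224 = 2175 + 224 = 2399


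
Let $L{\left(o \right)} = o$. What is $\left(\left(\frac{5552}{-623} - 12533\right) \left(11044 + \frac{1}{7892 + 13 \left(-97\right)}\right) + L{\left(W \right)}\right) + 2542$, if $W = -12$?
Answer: $- \frac{572201886448525}{4131113} \approx -1.3851 \cdot 10^{8}$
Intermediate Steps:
$\left(\left(\frac{5552}{-623} - 12533\right) \left(11044 + \frac{1}{7892 + 13 \left(-97\right)}\right) + L{\left(W \right)}\right) + 2542 = \left(\left(\frac{5552}{-623} - 12533\right) \left(11044 + \frac{1}{7892 + 13 \left(-97\right)}\right) - 12\right) + 2542 = \left(\left(5552 \left(- \frac{1}{623}\right) - 12533\right) \left(11044 + \frac{1}{7892 - 1261}\right) - 12\right) + 2542 = \left(\left(- \frac{5552}{623} - 12533\right) \left(11044 + \frac{1}{6631}\right) - 12\right) + 2542 = \left(- \frac{7813611 \left(11044 + \frac{1}{6631}\right)}{623} - 12\right) + 2542 = \left(\left(- \frac{7813611}{623}\right) \frac{73232765}{6631} - 12\right) + 2542 = \left(- \frac{572212338164415}{4131113} - 12\right) + 2542 = - \frac{572212387737771}{4131113} + 2542 = - \frac{572201886448525}{4131113}$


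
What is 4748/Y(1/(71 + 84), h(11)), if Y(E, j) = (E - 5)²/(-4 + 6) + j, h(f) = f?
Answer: 114070700/563813 ≈ 202.32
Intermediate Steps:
Y(E, j) = j + (-5 + E)²/2 (Y(E, j) = (-5 + E)²/2 + j = j + (-5 + E)²/2)
4748/Y(1/(71 + 84), h(11)) = 4748/(11 + (-5 + 1/(71 + 84))²/2) = 4748/(11 + (-5 + 1/155)²/2) = 4748/(11 + (-774/155)²/2) = 4748/(11 + (½)*(599076/24025)) = 4748/(11 + 299538/24025) = 4748/(563813/24025) = 4748*(24025/563813) = 114070700/563813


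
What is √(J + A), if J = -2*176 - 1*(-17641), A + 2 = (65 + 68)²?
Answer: 4*√2186 ≈ 187.02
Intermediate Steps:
A = 17687 (A = -2 + (65 + 68)² = -2 + 133² = -2 + 17689 = 17687)
J = 17289 (J = -352 + 17641 = 17289)
√(J + A) = √(17289 + 17687) = √34976 = 4*√2186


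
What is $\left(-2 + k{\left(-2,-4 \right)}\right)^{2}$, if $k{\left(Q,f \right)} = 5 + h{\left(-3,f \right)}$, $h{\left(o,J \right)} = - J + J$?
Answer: $9$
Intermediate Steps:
$h{\left(o,J \right)} = 0$
$k{\left(Q,f \right)} = 5$ ($k{\left(Q,f \right)} = 5 + 0 = 5$)
$\left(-2 + k{\left(-2,-4 \right)}\right)^{2} = \left(-2 + 5\right)^{2} = 3^{2} = 9$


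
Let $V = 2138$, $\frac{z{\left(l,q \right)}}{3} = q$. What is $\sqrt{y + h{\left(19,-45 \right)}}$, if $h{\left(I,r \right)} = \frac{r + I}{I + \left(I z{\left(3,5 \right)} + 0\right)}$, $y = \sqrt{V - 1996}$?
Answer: $\frac{\sqrt{-494 + 5776 \sqrt{142}}}{76} \approx 3.4396$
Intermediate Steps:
$z{\left(l,q \right)} = 3 q$
$y = \sqrt{142}$ ($y = \sqrt{2138 - 1996} = \sqrt{142} \approx 11.916$)
$h{\left(I,r \right)} = \frac{I + r}{16 I}$ ($h{\left(I,r \right)} = \frac{r + I}{I + \left(I 3 \cdot 5 + 0\right)} = \frac{I + r}{I + \left(I 15 + 0\right)} = \frac{I + r}{I + \left(15 I + 0\right)} = \frac{I + r}{I + 15 I} = \frac{I + r}{16 I}$)
$\sqrt{y + h{\left(19,-45 \right)}} = \sqrt{\sqrt{142} + \frac{19 - 45}{16 \cdot 19}} = \sqrt{\sqrt{142} + \frac{1}{16} \cdot \frac{1}{19} \left(-26\right)} = \sqrt{\sqrt{142} - \frac{13}{152}} = \sqrt{- \frac{13}{152} + \sqrt{142}}$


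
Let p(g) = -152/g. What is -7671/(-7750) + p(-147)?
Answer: 2305637/1139250 ≈ 2.0238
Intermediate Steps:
-7671/(-7750) + p(-147) = -7671/(-7750) - 152/(-147) = -7671*(-1/7750) - 152*(-1/147) = 7671/7750 + 152/147 = 2305637/1139250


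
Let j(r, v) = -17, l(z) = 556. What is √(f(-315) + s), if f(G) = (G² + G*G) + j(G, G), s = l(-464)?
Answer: 7*√4061 ≈ 446.08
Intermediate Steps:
s = 556
f(G) = -17 + 2*G² (f(G) = (G² + G*G) - 17 = (G² + G²) - 17 = 2*G² - 17 = -17 + 2*G²)
√(f(-315) + s) = √((-17 + 2*(-315)²) + 556) = √((-17 + 2*99225) + 556) = √((-17 + 198450) + 556) = √(198433 + 556) = √198989 = 7*√4061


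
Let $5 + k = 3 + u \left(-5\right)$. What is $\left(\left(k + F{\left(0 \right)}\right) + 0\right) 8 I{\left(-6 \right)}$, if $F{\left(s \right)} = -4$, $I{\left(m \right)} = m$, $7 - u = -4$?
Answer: $2928$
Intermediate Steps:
$u = 11$ ($u = 7 - -4 = 7 + 4 = 11$)
$k = -57$ ($k = -5 + \left(3 + 11 \left(-5\right)\right) = -5 + \left(3 - 55\right) = -5 - 52 = -57$)
$\left(\left(k + F{\left(0 \right)}\right) + 0\right) 8 I{\left(-6 \right)} = \left(\left(-57 - 4\right) + 0\right) 8 \left(-6\right) = \left(-61 + 0\right) 8 \left(-6\right) = \left(-61\right) 8 \left(-6\right) = \left(-488\right) \left(-6\right) = 2928$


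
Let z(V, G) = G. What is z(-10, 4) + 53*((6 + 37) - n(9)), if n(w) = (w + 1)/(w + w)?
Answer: 20282/9 ≈ 2253.6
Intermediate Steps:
n(w) = (1 + w)/(2*w) (n(w) = (1 + w)/((2*w)) = (1 + w)*(1/(2*w)) = (1 + w)/(2*w))
z(-10, 4) + 53*((6 + 37) - n(9)) = 4 + 53*((6 + 37) - (1 + 9)/(2*9)) = 4 + 53*(43 - 10/(2*9)) = 4 + 53*(43 - 1*5/9) = 4 + 53*(43 - 5/9) = 4 + 53*(382/9) = 4 + 20246/9 = 20282/9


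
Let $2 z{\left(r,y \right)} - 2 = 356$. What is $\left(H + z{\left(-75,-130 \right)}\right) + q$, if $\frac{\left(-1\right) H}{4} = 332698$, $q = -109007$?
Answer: $-1439620$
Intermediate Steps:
$H = -1330792$ ($H = \left(-4\right) 332698 = -1330792$)
$z{\left(r,y \right)} = 179$ ($z{\left(r,y \right)} = 1 + \frac{1}{2} \cdot 356 = 1 + 178 = 179$)
$\left(H + z{\left(-75,-130 \right)}\right) + q = \left(-1330792 + 179\right) - 109007 = -1330613 - 109007 = -1439620$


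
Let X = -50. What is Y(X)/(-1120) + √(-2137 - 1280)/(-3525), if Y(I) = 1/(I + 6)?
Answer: 1/49280 - I*√3417/3525 ≈ 2.0292e-5 - 0.016583*I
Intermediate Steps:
Y(I) = 1/(6 + I)
Y(X)/(-1120) + √(-2137 - 1280)/(-3525) = 1/((6 - 50)*(-1120)) + √(-2137 - 1280)/(-3525) = -1/1120/(-44) + √(-3417)*(-1/3525) = -1/44*(-1/1120) + (I*√3417)*(-1/3525) = 1/49280 - I*√3417/3525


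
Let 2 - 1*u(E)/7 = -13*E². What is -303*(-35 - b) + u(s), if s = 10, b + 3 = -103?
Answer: -12399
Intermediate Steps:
b = -106 (b = -3 - 103 = -106)
u(E) = 14 + 91*E² (u(E) = 14 - (-91)*E² = 14 + 91*E²)
-303*(-35 - b) + u(s) = -303*(-35 - 1*(-106)) + (14 + 91*10²) = -303*(-35 + 106) + (14 + 91*100) = -303*71 + (14 + 9100) = -21513 + 9114 = -12399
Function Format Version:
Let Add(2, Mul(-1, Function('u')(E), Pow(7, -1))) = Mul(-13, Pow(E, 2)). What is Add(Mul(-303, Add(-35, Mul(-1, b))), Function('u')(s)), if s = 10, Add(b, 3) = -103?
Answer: -12399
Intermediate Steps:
b = -106 (b = Add(-3, -103) = -106)
Function('u')(E) = Add(14, Mul(91, Pow(E, 2))) (Function('u')(E) = Add(14, Mul(-7, Mul(-13, Pow(E, 2)))) = Add(14, Mul(91, Pow(E, 2))))
Add(Mul(-303, Add(-35, Mul(-1, b))), Function('u')(s)) = Add(Mul(-303, Add(-35, Mul(-1, -106))), Add(14, Mul(91, Pow(10, 2)))) = Add(Mul(-303, Add(-35, 106)), Add(14, Mul(91, 100))) = Add(Mul(-303, 71), Add(14, 9100)) = Add(-21513, 9114) = -12399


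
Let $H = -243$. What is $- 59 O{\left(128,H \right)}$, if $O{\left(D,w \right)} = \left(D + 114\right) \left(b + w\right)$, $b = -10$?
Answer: $3612334$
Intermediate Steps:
$O{\left(D,w \right)} = \left(-10 + w\right) \left(114 + D\right)$ ($O{\left(D,w \right)} = \left(D + 114\right) \left(-10 + w\right) = \left(114 + D\right) \left(-10 + w\right) = \left(-10 + w\right) \left(114 + D\right)$)
$- 59 O{\left(128,H \right)} = - 59 \left(-1140 - 1280 + 114 \left(-243\right) + 128 \left(-243\right)\right) = - 59 \left(-1140 - 1280 - 27702 - 31104\right) = \left(-59\right) \left(-61226\right) = 3612334$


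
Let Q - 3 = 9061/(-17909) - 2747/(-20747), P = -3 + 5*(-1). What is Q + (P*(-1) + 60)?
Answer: 26241827089/371558023 ≈ 70.626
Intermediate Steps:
P = -8 (P = -3 - 5 = -8)
Q = 975881525/371558023 (Q = 3 + (9061/(-17909) - 2747/(-20747)) = 3 + (9061*(-1/17909) - 2747*(-1/20747)) = 3 + (-9061/17909 + 2747/20747) = 3 - 138792544/371558023 = 975881525/371558023 ≈ 2.6265)
Q + (P*(-1) + 60) = 975881525/371558023 + (-8*(-1) + 60) = 975881525/371558023 + (8 + 60) = 975881525/371558023 + 68 = 26241827089/371558023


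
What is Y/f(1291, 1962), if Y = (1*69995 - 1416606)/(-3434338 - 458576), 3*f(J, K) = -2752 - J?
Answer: -1346611/5246350434 ≈ -0.00025668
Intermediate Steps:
f(J, K) = -2752/3 - J/3 (f(J, K) = (-2752 - J)/3 = -2752/3 - J/3)
Y = 1346611/3892914 (Y = (69995 - 1416606)/(-3892914) = -1346611*(-1/3892914) = 1346611/3892914 ≈ 0.34591)
Y/f(1291, 1962) = 1346611/(3892914*(-2752/3 - ⅓*1291)) = 1346611/(3892914*(-2752/3 - 1291/3)) = 1346611/(3892914*(-4043/3)) = (1346611/3892914)*(-3/4043) = -1346611/5246350434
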